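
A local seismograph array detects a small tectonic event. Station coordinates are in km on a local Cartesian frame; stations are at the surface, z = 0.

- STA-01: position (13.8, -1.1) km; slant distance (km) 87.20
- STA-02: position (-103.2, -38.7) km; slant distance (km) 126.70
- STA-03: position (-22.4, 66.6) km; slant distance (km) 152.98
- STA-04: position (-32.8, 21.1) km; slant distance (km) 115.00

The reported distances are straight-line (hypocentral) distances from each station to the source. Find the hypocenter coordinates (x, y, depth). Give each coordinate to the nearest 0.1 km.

Each station gives a sphere (x−x_i)² + (y−y_i)² + z² = d_i² (stations at z=0).
Subtracting the STA-01 sphere from STA-02 and STA-03: z² cancels, leaving linear equations in x and y:
-234.0 x − 75.2 y = 3507.23
-72.4 x + 135.4 y = -11053.37
Solving: x ≈ 9.597, y ≈ -76.503 km (keep extra digits for the depth step; rounded: 9.6, -76.5).
Then from the STA-01 sphere: z² = 87.20² − (x − 13.8)² − (y + 1.1)² with x = 9.597, y = -76.503, so z ≈ 43.595 ≈ 43.6 km.
Check against STA-04 (with the unrounded solution): distance 115.00 ≈ 115.00 km. ✓

(9.6, -76.5, 43.6)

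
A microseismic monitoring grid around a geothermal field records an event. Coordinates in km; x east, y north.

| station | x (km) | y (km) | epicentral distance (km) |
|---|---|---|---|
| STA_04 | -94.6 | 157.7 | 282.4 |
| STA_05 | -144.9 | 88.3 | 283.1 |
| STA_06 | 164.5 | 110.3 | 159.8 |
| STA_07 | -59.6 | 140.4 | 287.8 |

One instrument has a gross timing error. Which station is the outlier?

Solve using three stations at a time. Using STA_04, STA_05, STA_06 (subtract circle equations pairwise → linear system) gives (x, y) ≈ (107.9, -39.1).
Distances from that point to each station vs reported:
  STA_04: calculated 282.4 vs reported 282.4 → residual 0.0 km
  STA_05: calculated 283.1 vs reported 283.1 → residual 0.0 km
  STA_06: calculated 159.8 vs reported 159.8 → residual 0.0 km
  STA_07: calculated 245.5 vs reported 287.8 → residual 42.3 km
STA_04, STA_05, STA_06 are mutually consistent (residuals ≈ 0); STA_07 is off by 42.3 km.

STA_07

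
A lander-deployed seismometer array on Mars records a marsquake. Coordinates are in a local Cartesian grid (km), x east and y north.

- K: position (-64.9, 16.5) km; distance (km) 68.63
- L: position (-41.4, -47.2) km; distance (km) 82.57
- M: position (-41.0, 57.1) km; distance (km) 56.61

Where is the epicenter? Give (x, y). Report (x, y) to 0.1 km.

x ≈ 3.5 km, y ≈ 22.1 km

Circle about each station: (x + 64.9)² + (y − 16.5)² = 68.63²; (x + 41.4)² + (y + 47.2)² = 82.57²; (x + 41.0)² + (y − 57.1)² = 56.61².
Subtracting the K equation from the L and M equations removes the quadratic terms:
47.0 x − 127.4 y = -2650.19
47.8 x + 81.2 y = 1962.53
Solving the 2×2 system: x ≈ 3.5, y ≈ 22.1 km.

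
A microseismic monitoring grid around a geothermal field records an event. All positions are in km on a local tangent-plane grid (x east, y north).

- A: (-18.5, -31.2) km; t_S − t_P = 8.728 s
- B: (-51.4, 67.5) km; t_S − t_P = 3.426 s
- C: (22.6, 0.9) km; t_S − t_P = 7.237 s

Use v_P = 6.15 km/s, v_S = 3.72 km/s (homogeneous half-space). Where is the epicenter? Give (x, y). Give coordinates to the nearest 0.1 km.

(-23.8, 50.8)

Distance from S−P lag: d = Δt · v_P v_S / (v_P − v_S) = Δt · (6.15·3.72)/(6.15−3.72) ≈ 9.4148·Δt.
So d_A = 82.17, d_B = 32.26, d_C = 68.14 km.
Circle about each station: (x + 18.5)² + (y + 31.2)² = 82.17²; (x + 51.4)² + (y − 67.5)² = 32.26²; (x − 22.6)² + (y − 0.9)² = 68.14².
Subtracting pairs of circle equations eliminates x²+y² and gives linear equations (the radical axes):
-65.8 x + 197.4 y = 11593.72
82.2 x + 64.2 y = 1304.73
Solving the 2×2 system: x ≈ -23.8, y ≈ 50.8 km.
Check against A (with the unrounded x, y): √((x + 18.5)²+(y + 31.2)²) = 82.17 ≈ 82.17 km. ✓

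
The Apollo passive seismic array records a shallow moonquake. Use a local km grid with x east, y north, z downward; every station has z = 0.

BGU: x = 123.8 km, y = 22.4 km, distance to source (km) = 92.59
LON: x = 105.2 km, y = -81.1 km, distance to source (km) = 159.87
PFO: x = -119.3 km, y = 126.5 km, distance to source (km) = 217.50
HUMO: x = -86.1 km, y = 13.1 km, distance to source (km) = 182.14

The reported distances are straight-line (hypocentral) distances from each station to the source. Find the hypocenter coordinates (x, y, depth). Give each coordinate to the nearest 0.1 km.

(75.6, 59.7, 69.7)

Each station gives a sphere (x−x_i)² + (y−y_i)² + z² = d_i² (stations at z=0).
Subtracting the BGU sphere from LON and PFO: z² cancels, leaving linear equations in x and y:
-37.2 x − 207.0 y = -15169.46
-486.2 x + 208.2 y = -24326.80
Solving: x ≈ 75.598, y ≈ 59.697 km (keep extra digits for the depth step; rounded: 75.6, 59.7).
Then from the BGU sphere: z² = 92.59² − (x − 123.8)² − (y − 22.4)² with x = 75.598, y = 59.697, so z ≈ 69.702 ≈ 69.7 km.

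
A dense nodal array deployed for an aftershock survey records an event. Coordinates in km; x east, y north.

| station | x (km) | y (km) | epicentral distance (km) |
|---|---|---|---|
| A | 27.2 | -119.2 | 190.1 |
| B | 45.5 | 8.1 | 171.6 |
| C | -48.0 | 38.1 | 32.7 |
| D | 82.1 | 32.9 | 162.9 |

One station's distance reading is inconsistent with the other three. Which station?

Solve using three stations at a time. Using A, C, D (subtract circle equations pairwise → linear system) gives (x, y) ≈ (-80.8, 37.3).
Distances from that point to each station vs reported:
  A: calculated 190.1 vs reported 190.1 → residual 0.0 km
  B: calculated 129.6 vs reported 171.6 → residual 42.0 km
  C: calculated 32.8 vs reported 32.7 → residual 0.1 km
  D: calculated 162.9 vs reported 162.9 → residual 0.0 km
A, C, D are mutually consistent (residuals ≈ 0); B is off by 42.0 km.

B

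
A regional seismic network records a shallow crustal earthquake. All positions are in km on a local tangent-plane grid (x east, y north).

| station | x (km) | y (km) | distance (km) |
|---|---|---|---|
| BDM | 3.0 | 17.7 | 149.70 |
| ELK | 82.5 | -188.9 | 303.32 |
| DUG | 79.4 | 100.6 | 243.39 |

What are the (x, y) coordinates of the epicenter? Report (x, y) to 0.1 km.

x ≈ -146.5 km, y ≈ 10.0 km

Circle about each station: (x − 3.0)² + (y − 17.7)² = 149.70²; (x − 82.5)² + (y + 188.9)² = 303.32²; (x − 79.4)² + (y − 100.6)² = 243.39².
Subtracting the BDM equation from the ELK and DUG equations removes the quadratic terms:
159.0 x − 413.2 y = -27425.76
152.8 x + 165.8 y = -20726.17
Solving the 2×2 system: x ≈ -146.5, y ≈ 10.0 km.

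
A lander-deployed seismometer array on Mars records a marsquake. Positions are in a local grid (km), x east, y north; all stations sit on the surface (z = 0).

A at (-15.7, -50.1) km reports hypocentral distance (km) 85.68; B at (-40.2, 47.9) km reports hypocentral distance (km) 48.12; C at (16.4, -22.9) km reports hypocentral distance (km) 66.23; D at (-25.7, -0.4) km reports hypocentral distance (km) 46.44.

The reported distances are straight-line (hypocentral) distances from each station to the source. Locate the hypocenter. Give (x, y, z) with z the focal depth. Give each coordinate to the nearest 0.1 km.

x ≈ -9.3 km, y ≈ 29.2 km, depth ≈ 31.8 km

Each station gives a sphere (x−x_i)² + (y−y_i)² + z² = d_i² (stations at z=0).
Subtracting the A sphere from B and C: z² cancels, leaving linear equations in x and y:
-49.0 x + 196.0 y = 6179.48
64.2 x + 54.4 y = 991.52
Solving: x ≈ -9.301, y ≈ 29.203 km (keep extra digits for the depth step; rounded: -9.3, 29.2).
Then from the A sphere: z² = 85.68² − (x + 15.7)² − (y + 50.1)² with x = -9.301, y = 29.203, so z ≈ 31.799 ≈ 31.8 km.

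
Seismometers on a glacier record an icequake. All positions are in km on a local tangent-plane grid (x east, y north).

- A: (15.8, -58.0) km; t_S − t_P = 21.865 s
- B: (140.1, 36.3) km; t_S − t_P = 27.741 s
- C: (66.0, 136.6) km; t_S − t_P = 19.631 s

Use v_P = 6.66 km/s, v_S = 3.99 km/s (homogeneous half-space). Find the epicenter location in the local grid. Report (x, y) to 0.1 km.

Distance from S−P lag: d = Δt · v_P v_S / (v_P − v_S) = Δt · (6.66·3.99)/(6.66−3.99) ≈ 9.9526·Δt.
So d_A = 217.61, d_B = 276.09, d_C = 195.38 km.
Circle about each station: (x − 15.8)² + (y + 58.0)² = 217.61²; (x − 140.1)² + (y − 36.3)² = 276.09²; (x − 66.0)² + (y − 136.6)² = 195.38².
Subtracting pairs of circle equations eliminates x²+y² and gives linear equations (the radical axes):
248.6 x + 188.6 y = -11539.52
100.4 x + 389.2 y = 28582.69
Solving the 2×2 system: x ≈ -127.0, y ≈ 106.2 km.

(-127.0, 106.2)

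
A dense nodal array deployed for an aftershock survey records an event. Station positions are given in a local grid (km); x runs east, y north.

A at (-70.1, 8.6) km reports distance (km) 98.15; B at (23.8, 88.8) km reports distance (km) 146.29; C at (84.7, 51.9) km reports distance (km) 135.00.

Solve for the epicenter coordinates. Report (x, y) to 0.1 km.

3.7 km east, -56.1 km north

Circle about each station: (x + 70.1)² + (y − 8.6)² = 98.15²; (x − 23.8)² + (y − 88.8)² = 146.29²; (x − 84.7)² + (y − 51.9)² = 135.00².
Subtracting the A equation from the B and C equations removes the quadratic terms:
187.8 x + 160.4 y = -8303.43
309.6 x + 86.6 y = -3711.85
Solving the 2×2 system: x ≈ 3.7, y ≈ -56.1 km.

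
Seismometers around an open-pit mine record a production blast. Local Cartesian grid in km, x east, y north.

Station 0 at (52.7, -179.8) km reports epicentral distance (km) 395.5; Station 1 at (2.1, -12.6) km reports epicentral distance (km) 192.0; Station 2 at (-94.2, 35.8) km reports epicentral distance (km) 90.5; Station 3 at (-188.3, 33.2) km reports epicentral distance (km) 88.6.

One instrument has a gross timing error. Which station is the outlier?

Station 0

Solve using three stations at a time. Using Station 1, Station 2, Station 3 (subtract circle equations pairwise → linear system) gives (x, y) ≈ (-145.2, 110.6).
Distances from that point to each station vs reported:
  Station 0: calculated 351.4 vs reported 395.5 → residual 44.1 km
  Station 1: calculated 192.0 vs reported 192.0 → residual 0.0 km
  Station 2: calculated 90.5 vs reported 90.5 → residual 0.0 km
  Station 3: calculated 88.6 vs reported 88.6 → residual 0.0 km
Station 1, Station 2, Station 3 are mutually consistent (residuals ≈ 0); Station 0 is off by 44.1 km.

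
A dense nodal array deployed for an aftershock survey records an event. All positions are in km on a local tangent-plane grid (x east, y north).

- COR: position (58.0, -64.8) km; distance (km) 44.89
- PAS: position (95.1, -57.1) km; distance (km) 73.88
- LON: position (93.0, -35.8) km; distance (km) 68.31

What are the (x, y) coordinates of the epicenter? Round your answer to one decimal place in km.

x ≈ 24.7 km, y ≈ -34.7 km

Circle about each station: (x − 58.0)² + (y + 64.8)² = 44.89²; (x − 95.1)² + (y + 57.1)² = 73.88²; (x − 93.0)² + (y + 35.8)² = 68.31².
Subtracting pairs of circle equations eliminates x²+y² and gives linear equations (the radical axes):
74.2 x + 15.4 y = 1298.24
70.0 x + 58.0 y = -283.54
Solving the 2×2 system: x ≈ 24.7, y ≈ -34.7 km.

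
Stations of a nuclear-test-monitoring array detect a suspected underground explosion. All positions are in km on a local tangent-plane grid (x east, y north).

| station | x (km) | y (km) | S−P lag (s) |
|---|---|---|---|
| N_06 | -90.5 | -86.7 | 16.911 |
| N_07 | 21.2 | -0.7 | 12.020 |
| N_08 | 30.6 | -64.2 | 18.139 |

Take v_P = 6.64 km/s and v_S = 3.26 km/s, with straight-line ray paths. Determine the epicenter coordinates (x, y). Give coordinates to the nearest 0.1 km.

Distance from S−P lag: d = Δt · v_P v_S / (v_P − v_S) = Δt · (6.64·3.26)/(6.64−3.26) ≈ 6.4043·Δt.
So d_N_06 = 108.30, d_N_07 = 76.98, d_N_08 = 116.17 km.
Circle about each station: (x + 90.5)² + (y + 86.7)² = 108.30²; (x − 21.2)² + (y + 0.7)² = 76.98²; (x − 30.6)² + (y + 64.2)² = 116.17².
Subtracting the N_06 equation from the N_07 and N_08 equations removes the quadratic terms:
223.4 x + 172.0 y = -9454.24
242.2 x + 45.0 y = -12415.72
Solving the 2×2 system: x ≈ -54.1, y ≈ 15.3 km.

(-54.1, 15.3)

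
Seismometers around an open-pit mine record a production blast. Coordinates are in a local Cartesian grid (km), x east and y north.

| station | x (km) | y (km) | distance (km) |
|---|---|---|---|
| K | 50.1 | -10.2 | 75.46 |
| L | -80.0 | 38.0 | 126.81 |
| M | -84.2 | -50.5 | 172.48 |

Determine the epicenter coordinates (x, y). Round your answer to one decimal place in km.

Circle about each station: (x − 50.1)² + (y + 10.2)² = 75.46²; (x + 80.0)² + (y − 38.0)² = 126.81²; (x + 84.2)² + (y + 50.5)² = 172.48².
Subtracting the K equation from the L and M equations removes the quadratic terms:
-260.2 x + 96.4 y = -5156.61
-268.6 x − 80.6 y = -17029.30
Solving the 2×2 system: x ≈ 43.9, y ≈ 65.0 km.

43.9 km east, 65.0 km north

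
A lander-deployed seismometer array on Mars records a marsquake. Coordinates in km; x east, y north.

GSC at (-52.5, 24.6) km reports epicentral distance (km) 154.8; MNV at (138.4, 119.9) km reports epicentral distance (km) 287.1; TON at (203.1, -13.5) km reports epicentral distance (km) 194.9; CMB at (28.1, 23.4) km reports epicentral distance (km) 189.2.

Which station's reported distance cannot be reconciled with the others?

Solve using three stations at a time. Using MNV, TON, CMB (subtract circle equations pairwise → linear system) gives (x, y) ≈ (74.6, -160.0).
Distances from that point to each station vs reported:
  GSC: calculated 224.1 vs reported 154.8 → residual 69.3 km
  MNV: calculated 287.1 vs reported 287.1 → residual 0.0 km
  TON: calculated 194.9 vs reported 194.9 → residual 0.0 km
  CMB: calculated 189.2 vs reported 189.2 → residual 0.0 km
MNV, TON, CMB are mutually consistent (residuals ≈ 0); GSC is off by 69.3 km.

GSC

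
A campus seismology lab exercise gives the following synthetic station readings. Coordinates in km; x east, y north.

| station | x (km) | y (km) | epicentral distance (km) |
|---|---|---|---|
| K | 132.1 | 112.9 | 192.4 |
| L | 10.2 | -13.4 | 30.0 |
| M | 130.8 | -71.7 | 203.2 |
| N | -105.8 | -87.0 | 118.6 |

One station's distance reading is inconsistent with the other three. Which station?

Solve using three stations at a time. Using K, L, N (subtract circle equations pairwise → linear system) gives (x, y) ≈ (-18.9, -6.3).
Distances from that point to each station vs reported:
  K: calculated 192.4 vs reported 192.4 → residual 0.0 km
  L: calculated 29.9 vs reported 30.0 → residual 0.1 km
  M: calculated 163.3 vs reported 203.2 → residual 39.9 km
  N: calculated 118.6 vs reported 118.6 → residual 0.0 km
K, L, N are mutually consistent (residuals ≈ 0); M is off by 39.9 km.

M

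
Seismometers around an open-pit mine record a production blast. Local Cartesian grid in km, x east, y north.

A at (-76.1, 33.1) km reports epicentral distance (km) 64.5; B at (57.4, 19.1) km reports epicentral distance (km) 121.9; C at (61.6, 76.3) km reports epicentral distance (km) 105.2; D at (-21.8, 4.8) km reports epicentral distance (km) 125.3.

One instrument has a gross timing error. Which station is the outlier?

D

Solve using three stations at a time. Using A, B, C (subtract circle equations pairwise → linear system) gives (x, y) ≈ (-42.9, 88.4).
Distances from that point to each station vs reported:
  A: calculated 64.5 vs reported 64.5 → residual 0.0 km
  B: calculated 121.9 vs reported 121.9 → residual 0.0 km
  C: calculated 105.2 vs reported 105.2 → residual 0.0 km
  D: calculated 86.2 vs reported 125.3 → residual 39.1 km
A, B, C are mutually consistent (residuals ≈ 0); D is off by 39.1 km.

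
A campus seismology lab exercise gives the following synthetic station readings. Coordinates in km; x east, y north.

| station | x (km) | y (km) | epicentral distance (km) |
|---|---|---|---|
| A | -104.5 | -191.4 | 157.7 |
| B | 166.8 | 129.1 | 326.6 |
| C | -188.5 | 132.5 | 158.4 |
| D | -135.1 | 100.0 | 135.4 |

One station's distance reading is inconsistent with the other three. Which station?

Solve using three stations at a time. Using A, B, D (subtract circle equations pairwise → linear system) gives (x, y) ≈ (-116.1, -34.1).
Distances from that point to each station vs reported:
  A: calculated 157.7 vs reported 157.7 → residual 0.0 km
  B: calculated 326.6 vs reported 326.6 → residual 0.0 km
  C: calculated 181.6 vs reported 158.4 → residual 23.2 km
  D: calculated 135.4 vs reported 135.4 → residual 0.0 km
A, B, D are mutually consistent (residuals ≈ 0); C is off by 23.2 km.

C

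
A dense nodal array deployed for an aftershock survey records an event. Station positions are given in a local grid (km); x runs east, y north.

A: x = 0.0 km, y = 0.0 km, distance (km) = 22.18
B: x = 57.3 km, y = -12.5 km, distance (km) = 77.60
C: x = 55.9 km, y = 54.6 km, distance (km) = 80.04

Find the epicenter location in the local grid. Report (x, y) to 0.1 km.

Circle about each station: x² + y² = 22.18²; (x − 57.3)² + (y + 12.5)² = 77.60²; (x − 55.9)² + (y − 54.6)² = 80.04².
Subtracting the A equation from the B and C equations removes the quadratic terms:
114.6 x − 25.0 y = -2090.27
111.8 x + 109.2 y = 191.52
Solving the 2×2 system: x ≈ -14.6, y ≈ 16.7 km.

(-14.6, 16.7)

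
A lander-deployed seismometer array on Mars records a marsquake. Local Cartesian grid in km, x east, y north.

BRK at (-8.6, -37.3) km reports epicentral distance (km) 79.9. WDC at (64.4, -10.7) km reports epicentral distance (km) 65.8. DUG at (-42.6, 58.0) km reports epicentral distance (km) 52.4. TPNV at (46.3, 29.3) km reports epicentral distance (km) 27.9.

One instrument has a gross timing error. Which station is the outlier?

Solve using three stations at a time. Using BRK, WDC, TPNV (subtract circle equations pairwise → linear system) gives (x, y) ≈ (19.6, 37.5).
Distances from that point to each station vs reported:
  BRK: calculated 79.9 vs reported 79.9 → residual 0.0 km
  WDC: calculated 65.8 vs reported 65.8 → residual 0.0 km
  DUG: calculated 65.5 vs reported 52.4 → residual 13.1 km
  TPNV: calculated 28.0 vs reported 27.9 → residual 0.1 km
BRK, WDC, TPNV are mutually consistent (residuals ≈ 0); DUG is off by 13.1 km.

DUG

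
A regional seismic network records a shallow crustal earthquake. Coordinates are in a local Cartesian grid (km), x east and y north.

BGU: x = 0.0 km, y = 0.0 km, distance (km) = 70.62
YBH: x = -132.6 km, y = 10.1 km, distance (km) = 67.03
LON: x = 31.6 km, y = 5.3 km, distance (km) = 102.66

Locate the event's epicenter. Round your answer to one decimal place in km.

x ≈ -69.5 km, y ≈ -12.5 km

Circle about each station: x² + y² = 70.62²; (x + 132.6)² + (y − 10.1)² = 67.03²; (x − 31.6)² + (y − 5.3)² = 102.66².
Subtracting pairs of circle equations eliminates x²+y² and gives linear equations (the radical axes):
-265.2 x + 20.2 y = 18178.93
63.2 x + 10.6 y = -4525.24
Solving the 2×2 system: x ≈ -69.5, y ≈ -12.5 km.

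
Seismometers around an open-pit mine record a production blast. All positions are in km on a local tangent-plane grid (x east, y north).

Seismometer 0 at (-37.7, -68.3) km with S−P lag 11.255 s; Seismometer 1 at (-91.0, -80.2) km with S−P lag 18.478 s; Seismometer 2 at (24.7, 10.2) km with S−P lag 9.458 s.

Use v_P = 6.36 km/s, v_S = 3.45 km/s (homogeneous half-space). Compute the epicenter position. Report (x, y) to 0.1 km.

Distance from S−P lag: d = Δt · v_P v_S / (v_P − v_S) = Δt · (6.36·3.45)/(6.36−3.45) ≈ 7.5402·Δt.
So d_Seismometer 0 = 84.87, d_Seismometer 1 = 139.33, d_Seismometer 2 = 71.32 km.
Circle about each station: (x + 37.7)² + (y + 68.3)² = 84.87²; (x + 91.0)² + (y + 80.2)² = 139.33²; (x − 24.7)² + (y − 10.2)² = 71.32².
Subtracting pairs of circle equations eliminates x²+y² and gives linear equations (the radical axes):
-106.6 x − 23.8 y = -3583.07
124.8 x + 157.0 y = -3255.68
Solving the 2×2 system: x ≈ 46.5, y ≈ -57.7 km.

46.5 km east, -57.7 km north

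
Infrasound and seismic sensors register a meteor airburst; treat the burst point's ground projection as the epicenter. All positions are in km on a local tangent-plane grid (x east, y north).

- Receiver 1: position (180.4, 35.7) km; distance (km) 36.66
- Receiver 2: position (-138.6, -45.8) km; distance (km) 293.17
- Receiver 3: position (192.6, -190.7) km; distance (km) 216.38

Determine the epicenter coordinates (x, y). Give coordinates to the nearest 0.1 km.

Circle about each station: (x − 180.4)² + (y − 35.7)² = 36.66²; (x + 138.6)² + (y + 45.8)² = 293.17²; (x − 192.6)² + (y + 190.7)² = 216.38².
Subtracting the Receiver 1 equation from the Receiver 2 and Receiver 3 equations removes the quadratic terms:
-638.0 x − 163.0 y = -97115.74
24.4 x − 452.8 y = -5833.75
Solving the 2×2 system: x ≈ 146.9, y ≈ 20.8 km.

146.9 km east, 20.8 km north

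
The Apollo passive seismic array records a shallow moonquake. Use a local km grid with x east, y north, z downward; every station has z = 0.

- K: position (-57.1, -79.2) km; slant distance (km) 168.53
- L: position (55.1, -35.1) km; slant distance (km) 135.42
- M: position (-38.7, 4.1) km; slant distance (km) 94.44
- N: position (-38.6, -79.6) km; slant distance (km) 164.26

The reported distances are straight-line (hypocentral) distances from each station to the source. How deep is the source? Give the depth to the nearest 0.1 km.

Each station gives a sphere (x−x_i)² + (y−y_i)² + z² = d_i² (stations at z=0).
Subtracting the K sphere from L and M: z² cancels, leaving linear equations in x and y:
224.4 x + 88.2 y = 4798.75
36.8 x + 166.6 y = 11464.90
Solving: x ≈ -6.202, y ≈ 70.187 km (keep extra digits for the depth step; rounded: -6.2, 70.2).
Then from the K sphere: z² = 168.53² − (x + 57.1)² − (y + 79.2)² with x = -6.202, y = 70.187, so z ≈ 59.121 ≈ 59.1 km.

depth ≈ 59.1 km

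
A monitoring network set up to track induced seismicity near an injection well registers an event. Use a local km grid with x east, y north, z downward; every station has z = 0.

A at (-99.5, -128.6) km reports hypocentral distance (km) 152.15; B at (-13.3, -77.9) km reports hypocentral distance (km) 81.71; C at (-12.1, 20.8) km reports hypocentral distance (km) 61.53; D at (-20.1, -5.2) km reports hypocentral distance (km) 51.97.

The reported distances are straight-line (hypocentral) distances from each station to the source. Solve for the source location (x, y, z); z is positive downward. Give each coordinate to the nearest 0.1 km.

x ≈ -13.4 km, y ≈ -13.9 km, depth ≈ 50.8 km

Each station gives a sphere (x−x_i)² + (y−y_i)² + z² = d_i² (stations at z=0).
Subtracting the A sphere from B and C: z² cancels, leaving linear equations in x and y:
172.4 x + 101.4 y = -3719.81
174.8 x + 298.8 y = -6495.48
Solving: x ≈ -13.402, y ≈ -13.898 km (keep extra digits for the depth step; rounded: -13.4, -13.9).
Then from the A sphere: z² = 152.15² − (x + 99.5)² − (y + 128.6)² with x = -13.402, y = -13.898, so z ≈ 50.796 ≈ 50.8 km.
Check against D (with the unrounded solution): distance 51.97 ≈ 51.97 km. ✓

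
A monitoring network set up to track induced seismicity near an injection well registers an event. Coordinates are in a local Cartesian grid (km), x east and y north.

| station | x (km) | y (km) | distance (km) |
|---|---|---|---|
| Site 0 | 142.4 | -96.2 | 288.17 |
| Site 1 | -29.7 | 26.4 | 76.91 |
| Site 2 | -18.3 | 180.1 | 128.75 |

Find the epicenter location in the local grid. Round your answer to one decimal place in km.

Circle about each station: (x − 142.4)² + (y + 96.2)² = 288.17²; (x + 29.7)² + (y − 26.4)² = 76.91²; (x + 18.3)² + (y − 180.1)² = 128.75².
Subtracting pairs of circle equations eliminates x²+y² and gives linear equations (the radical axes):
-344.2 x + 245.2 y = 49173.65
-321.4 x + 552.6 y = 69704.09
Solving the 2×2 system: x ≈ -90.5, y ≈ 73.5 km.

x ≈ -90.5 km, y ≈ 73.5 km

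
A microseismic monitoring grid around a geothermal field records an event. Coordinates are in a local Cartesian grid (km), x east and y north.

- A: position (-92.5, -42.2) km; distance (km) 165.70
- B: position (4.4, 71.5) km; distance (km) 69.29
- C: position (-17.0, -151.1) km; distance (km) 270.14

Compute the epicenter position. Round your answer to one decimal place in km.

Circle about each station: (x + 92.5)² + (y + 42.2)² = 165.70²; (x − 4.4)² + (y − 71.5)² = 69.29²; (x + 17.0)² + (y + 151.1)² = 270.14².
Subtracting the A equation from the B and C equations removes the quadratic terms:
193.8 x + 227.4 y = 17449.91
151.0 x − 217.8 y = -32736.01
Solving the 2×2 system: x ≈ -47.6, y ≈ 117.3 km.

(-47.6, 117.3)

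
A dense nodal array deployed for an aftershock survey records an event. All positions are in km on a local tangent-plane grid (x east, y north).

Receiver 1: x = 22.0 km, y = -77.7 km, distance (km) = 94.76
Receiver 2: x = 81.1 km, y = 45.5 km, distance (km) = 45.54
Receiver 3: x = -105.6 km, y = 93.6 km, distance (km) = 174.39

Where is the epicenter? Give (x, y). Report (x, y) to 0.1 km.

x ≈ 49.1 km, y ≈ 13.1 km

Circle about each station: (x − 22.0)² + (y + 77.7)² = 94.76²; (x − 81.1)² + (y − 45.5)² = 45.54²; (x + 105.6)² + (y − 93.6)² = 174.39².
Subtracting the Receiver 1 equation from the Receiver 2 and Receiver 3 equations removes the quadratic terms:
118.2 x + 246.4 y = 9031.74
-255.2 x + 342.6 y = -8041.38
Solving the 2×2 system: x ≈ 49.1, y ≈ 13.1 km.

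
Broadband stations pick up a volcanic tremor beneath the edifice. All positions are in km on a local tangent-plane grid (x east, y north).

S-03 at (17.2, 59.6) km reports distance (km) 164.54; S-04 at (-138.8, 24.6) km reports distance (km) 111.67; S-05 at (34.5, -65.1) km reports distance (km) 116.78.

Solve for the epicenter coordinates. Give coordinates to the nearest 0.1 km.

Circle about each station: (x − 17.2)² + (y − 59.6)² = 164.54²; (x + 138.8)² + (y − 24.6)² = 111.67²; (x − 34.5)² + (y + 65.1)² = 116.78².
Subtracting the S-03 equation from the S-04 and S-05 equations removes the quadratic terms:
-312.0 x − 70.0 y = 30625.82
34.6 x − 249.4 y = 15016.10
Solving the 2×2 system: x ≈ -82.1, y ≈ -71.6 km.
Check against S-03 (with the unrounded x, y): √((x − 17.2)²+(y − 59.6)²) = 164.54 ≈ 164.54 km. ✓

-82.1 km east, -71.6 km north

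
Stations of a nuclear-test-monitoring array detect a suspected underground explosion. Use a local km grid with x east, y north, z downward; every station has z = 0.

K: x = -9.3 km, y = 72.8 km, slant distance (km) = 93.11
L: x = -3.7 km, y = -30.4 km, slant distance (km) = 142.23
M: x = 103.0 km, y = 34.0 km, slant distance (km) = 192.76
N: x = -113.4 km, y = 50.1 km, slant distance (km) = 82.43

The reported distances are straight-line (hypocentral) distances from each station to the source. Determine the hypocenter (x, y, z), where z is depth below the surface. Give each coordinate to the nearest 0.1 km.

Each station gives a sphere (x−x_i)² + (y−y_i)² + z² = d_i² (stations at z=0).
Subtracting the K sphere from L and M: z² cancels, leaving linear equations in x and y:
11.2 x − 206.4 y = -16008.38
224.6 x − 77.6 y = -22108.28
Solving: x ≈ -73.006, y ≈ 73.598 km (keep extra digits for the depth step; rounded: -73.0, 73.6).
Then from the K sphere: z² = 93.11² − (x + 9.3)² − (y − 72.8)² with x = -73.006, y = 73.598, so z ≈ 67.900 ≈ 67.9 km.

(-73.0, 73.6, 67.9)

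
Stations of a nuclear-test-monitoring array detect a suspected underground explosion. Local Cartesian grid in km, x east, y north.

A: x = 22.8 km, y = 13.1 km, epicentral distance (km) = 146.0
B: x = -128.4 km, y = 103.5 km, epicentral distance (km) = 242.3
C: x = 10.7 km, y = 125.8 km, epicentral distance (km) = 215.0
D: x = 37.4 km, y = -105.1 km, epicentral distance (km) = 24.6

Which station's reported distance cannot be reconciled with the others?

Solve using three stations at a time. Using B, C, D (subtract circle equations pairwise → linear system) gives (x, y) ≈ (18.7, -89.1).
Distances from that point to each station vs reported:
  A: calculated 102.2 vs reported 146.0 → residual 43.8 km
  B: calculated 242.3 vs reported 242.3 → residual 0.0 km
  C: calculated 215.0 vs reported 215.0 → residual 0.0 km
  D: calculated 24.7 vs reported 24.6 → residual 0.1 km
B, C, D are mutually consistent (residuals ≈ 0); A is off by 43.8 km.

A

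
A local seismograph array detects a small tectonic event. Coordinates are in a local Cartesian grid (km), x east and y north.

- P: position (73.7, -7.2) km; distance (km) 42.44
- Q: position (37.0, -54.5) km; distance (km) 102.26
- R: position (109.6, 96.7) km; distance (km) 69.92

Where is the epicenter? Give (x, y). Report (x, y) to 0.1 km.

x ≈ 97.7 km, y ≈ 27.8 km

Circle about each station: (x − 73.7)² + (y + 7.2)² = 42.44²; (x − 37.0)² + (y + 54.5)² = 102.26²; (x − 109.6)² + (y − 96.7)² = 69.92².
Subtracting pairs of circle equations eliminates x²+y² and gives linear equations (the radical axes):
-73.4 x − 94.6 y = -9800.23
71.8 x + 207.8 y = 12791.87
Solving the 2×2 system: x ≈ 97.7, y ≈ 27.8 km.
Check against P (with the unrounded x, y): √((x − 73.7)²+(y + 7.2)²) = 42.43 ≈ 42.44 km. ✓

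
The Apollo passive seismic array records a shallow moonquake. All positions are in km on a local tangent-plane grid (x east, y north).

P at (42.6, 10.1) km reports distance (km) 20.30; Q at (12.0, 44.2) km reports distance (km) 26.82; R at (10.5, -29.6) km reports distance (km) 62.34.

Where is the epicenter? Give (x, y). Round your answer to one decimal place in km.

Circle about each station: (x − 42.6)² + (y − 10.1)² = 20.30²; (x − 12.0)² + (y − 44.2)² = 26.82²; (x − 10.5)² + (y + 29.6)² = 62.34².
Subtracting pairs of circle equations eliminates x²+y² and gives linear equations (the radical axes):
-61.2 x + 68.2 y = -126.35
-64.2 x − 79.4 y = -4404.55
Solving the 2×2 system: x ≈ 33.6, y ≈ 28.3 km.

x ≈ 33.6 km, y ≈ 28.3 km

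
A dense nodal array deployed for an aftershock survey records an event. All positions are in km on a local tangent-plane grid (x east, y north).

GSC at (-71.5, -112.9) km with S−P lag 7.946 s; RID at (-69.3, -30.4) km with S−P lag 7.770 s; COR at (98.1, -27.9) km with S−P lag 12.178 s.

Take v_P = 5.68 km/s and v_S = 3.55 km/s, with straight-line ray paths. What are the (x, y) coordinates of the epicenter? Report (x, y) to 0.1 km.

-8.5 km east, -71.8 km north

Distance from S−P lag: d = Δt · v_P v_S / (v_P − v_S) = Δt · (5.68·3.55)/(5.68−3.55) ≈ 9.4667·Δt.
So d_GSC = 75.22, d_RID = 73.56, d_COR = 115.29 km.
Circle about each station: (x + 71.5)² + (y + 112.9)² = 75.22²; (x + 69.3)² + (y + 30.4)² = 73.56²; (x − 98.1)² + (y + 27.9)² = 115.29².
Subtracting pairs of circle equations eliminates x²+y² and gives linear equations (the radical axes):
4.4 x + 165.0 y = -11885.04
339.2 x + 170.0 y = -15090.38
Solving the 2×2 system: x ≈ -8.5, y ≈ -71.8 km.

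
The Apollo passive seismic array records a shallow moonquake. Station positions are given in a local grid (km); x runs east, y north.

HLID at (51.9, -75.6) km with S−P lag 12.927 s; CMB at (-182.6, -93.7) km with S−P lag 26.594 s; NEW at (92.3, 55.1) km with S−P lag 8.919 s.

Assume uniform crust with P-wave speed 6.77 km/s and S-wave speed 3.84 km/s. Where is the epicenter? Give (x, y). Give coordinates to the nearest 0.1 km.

Distance from S−P lag: d = Δt · v_P v_S / (v_P − v_S) = Δt · (6.77·3.84)/(6.77−3.84) ≈ 8.8726·Δt.
So d_HLID = 114.70, d_CMB = 235.96, d_NEW = 79.13 km.
Circle about each station: (x − 51.9)² + (y + 75.6)² = 114.70²; (x + 182.6)² + (y + 93.7)² = 235.96²; (x − 92.3)² + (y − 55.1)² = 79.13².
Subtracting the HLID equation from the CMB and NEW equations removes the quadratic terms:
-469.0 x − 36.2 y = -8807.55
80.8 x + 261.4 y = 10040.86
Solving the 2×2 system: x ≈ 16.2, y ≈ 33.4 km.

x ≈ 16.2 km, y ≈ 33.4 km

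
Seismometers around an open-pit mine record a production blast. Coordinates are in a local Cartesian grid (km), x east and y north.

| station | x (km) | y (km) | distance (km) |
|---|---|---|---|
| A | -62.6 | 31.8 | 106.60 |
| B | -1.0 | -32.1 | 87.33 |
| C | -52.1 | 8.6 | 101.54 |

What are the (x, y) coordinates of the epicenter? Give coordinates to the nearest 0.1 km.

Circle about each station: (x + 62.6)² + (y − 31.8)² = 106.60²; (x + 1.0)² + (y + 32.1)² = 87.33²; (x + 52.1)² + (y − 8.6)² = 101.54².
Subtracting the A equation from the B and C equations removes the quadratic terms:
123.2 x − 127.8 y = -161.56
21.0 x − 46.4 y = -1088.44
Solving the 2×2 system: x ≈ 43.4, y ≈ 43.1 km.

x ≈ 43.4 km, y ≈ 43.1 km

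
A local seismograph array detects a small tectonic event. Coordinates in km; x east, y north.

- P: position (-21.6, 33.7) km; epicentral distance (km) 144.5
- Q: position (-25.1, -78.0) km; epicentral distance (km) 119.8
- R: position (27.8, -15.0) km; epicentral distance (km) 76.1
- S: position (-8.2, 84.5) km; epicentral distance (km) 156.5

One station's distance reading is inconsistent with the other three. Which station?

S

Solve using three stations at a time. Using P, Q, R (subtract circle equations pairwise → linear system) gives (x, y) ≈ (92.4, -55.0).
Distances from that point to each station vs reported:
  P: calculated 144.4 vs reported 144.5 → residual 0.1 km
  Q: calculated 119.7 vs reported 119.8 → residual 0.1 km
  R: calculated 76.0 vs reported 76.1 → residual 0.1 km
  S: calculated 172.0 vs reported 156.5 → residual 15.5 km
P, Q, R are mutually consistent (residuals ≈ 0); S is off by 15.5 km.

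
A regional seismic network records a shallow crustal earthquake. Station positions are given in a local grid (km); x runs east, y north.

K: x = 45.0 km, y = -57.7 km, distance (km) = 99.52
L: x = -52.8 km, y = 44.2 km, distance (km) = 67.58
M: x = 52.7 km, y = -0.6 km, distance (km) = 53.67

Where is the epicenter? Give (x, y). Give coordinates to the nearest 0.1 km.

14.4 km east, 37.0 km north

Circle about each station: (x − 45.0)² + (y + 57.7)² = 99.52²; (x + 52.8)² + (y − 44.2)² = 67.58²; (x − 52.7)² + (y + 0.6)² = 53.67².
Subtracting pairs of circle equations eliminates x²+y² and gives linear equations (the radical axes):
-195.6 x + 203.8 y = 4724.36
15.4 x + 114.2 y = 4447.12
Solving the 2×2 system: x ≈ 14.4, y ≈ 37.0 km.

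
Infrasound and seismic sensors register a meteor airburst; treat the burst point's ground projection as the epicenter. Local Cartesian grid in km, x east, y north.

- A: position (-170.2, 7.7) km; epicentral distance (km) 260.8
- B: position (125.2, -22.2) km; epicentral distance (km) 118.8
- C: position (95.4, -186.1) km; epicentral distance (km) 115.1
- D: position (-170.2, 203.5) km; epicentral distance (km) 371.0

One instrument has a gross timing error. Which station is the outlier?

B

Solve using three stations at a time. Using A, C, D (subtract circle equations pairwise → linear system) gives (x, y) ≈ (78.1, -72.2).
Distances from that point to each station vs reported:
  A: calculated 260.8 vs reported 260.8 → residual 0.0 km
  B: calculated 68.7 vs reported 118.8 → residual 50.1 km
  C: calculated 115.2 vs reported 115.1 → residual 0.1 km
  D: calculated 371.0 vs reported 371.0 → residual 0.0 km
A, C, D are mutually consistent (residuals ≈ 0); B is off by 50.1 km.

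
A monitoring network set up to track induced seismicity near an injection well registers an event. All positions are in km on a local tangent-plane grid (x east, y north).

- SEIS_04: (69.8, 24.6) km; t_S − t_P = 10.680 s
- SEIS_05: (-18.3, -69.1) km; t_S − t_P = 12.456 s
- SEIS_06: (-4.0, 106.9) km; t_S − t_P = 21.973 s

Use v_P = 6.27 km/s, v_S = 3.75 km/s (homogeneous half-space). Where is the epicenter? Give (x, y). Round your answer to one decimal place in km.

(97.9, -71.0)

Distance from S−P lag: d = Δt · v_P v_S / (v_P − v_S) = Δt · (6.27·3.75)/(6.27−3.75) ≈ 9.3304·Δt.
So d_SEIS_04 = 99.65, d_SEIS_05 = 116.22, d_SEIS_06 = 205.02 km.
Circle about each station: (x − 69.8)² + (y − 24.6)² = 99.65²; (x + 18.3)² + (y + 69.1)² = 116.22²; (x + 4.0)² + (y − 106.9)² = 205.02².
Subtracting the SEIS_04 equation from the SEIS_05 and SEIS_06 equations removes the quadratic terms:
-176.2 x − 187.4 y = -3944.47
-147.6 x + 164.6 y = -26136.67
Solving the 2×2 system: x ≈ 97.9, y ≈ -71.0 km.
Check against SEIS_04 (with the unrounded x, y): √((x − 69.8)²+(y − 24.6)²) = 99.64 ≈ 99.65 km. ✓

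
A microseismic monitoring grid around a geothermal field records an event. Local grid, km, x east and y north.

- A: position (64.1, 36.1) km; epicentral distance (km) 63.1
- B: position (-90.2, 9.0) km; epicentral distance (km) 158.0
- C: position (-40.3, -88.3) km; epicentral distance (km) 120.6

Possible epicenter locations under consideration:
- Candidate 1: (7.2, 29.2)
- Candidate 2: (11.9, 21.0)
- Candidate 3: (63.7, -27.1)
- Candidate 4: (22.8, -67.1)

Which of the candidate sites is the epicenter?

Candidate 3

For each candidate, compare |candidate − station| to the reported distance:
Candidate 1: residuals A 5.8, B 58.5, C 6.1 → max 58.5 km
Candidate 2: residuals A 8.8, B 55.2, C 0.5 → max 55.2 km
Candidate 3: residuals A 0.1, B 0.1, C 0.1 → max 0.1 km
Candidate 4: residuals A 48.1, B 21.8, C 54.0 → max 54.0 km
Only Candidate 3 has all residuals ≈ 0.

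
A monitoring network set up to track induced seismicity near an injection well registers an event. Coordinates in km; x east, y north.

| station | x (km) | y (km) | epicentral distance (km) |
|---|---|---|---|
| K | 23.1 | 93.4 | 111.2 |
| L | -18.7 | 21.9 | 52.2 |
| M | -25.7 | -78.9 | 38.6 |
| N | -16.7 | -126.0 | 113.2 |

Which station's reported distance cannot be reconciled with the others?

Solve using three stations at a time. Using K, L, N (subtract circle equations pairwise → linear system) gives (x, y) ≈ (15.4, -17.5).
Distances from that point to each station vs reported:
  K: calculated 111.2 vs reported 111.2 → residual 0.0 km
  L: calculated 52.1 vs reported 52.2 → residual 0.1 km
  M: calculated 73.9 vs reported 38.6 → residual 35.3 km
  N: calculated 113.2 vs reported 113.2 → residual 0.0 km
K, L, N are mutually consistent (residuals ≈ 0); M is off by 35.3 km.

M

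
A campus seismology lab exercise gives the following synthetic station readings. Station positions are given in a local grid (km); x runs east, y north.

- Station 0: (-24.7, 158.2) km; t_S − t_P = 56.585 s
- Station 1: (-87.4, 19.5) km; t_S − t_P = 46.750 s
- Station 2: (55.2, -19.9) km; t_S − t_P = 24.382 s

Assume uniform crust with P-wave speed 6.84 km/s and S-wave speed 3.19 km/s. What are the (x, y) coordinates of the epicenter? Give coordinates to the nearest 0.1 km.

Distance from S−P lag: d = Δt · v_P v_S / (v_P − v_S) = Δt · (6.84·3.19)/(6.84−3.19) ≈ 5.9780·Δt.
So d_Station 0 = 338.26, d_Station 1 = 279.47, d_Station 2 = 145.75 km.
Circle about each station: (x + 24.7)² + (y − 158.2)² = 338.26²; (x + 87.4)² + (y − 19.5)² = 279.47²; (x − 55.2)² + (y + 19.9)² = 145.75².
Subtracting the Station 0 equation from the Station 1 and Station 2 equations removes the quadratic terms:
-125.4 x − 277.4 y = 18698.03
159.8 x − 356.2 y = 70982.49
Solving the 2×2 system: x ≈ 146.4, y ≈ -133.6 km.
Check against Station 0 (with the unrounded x, y): √((x + 24.7)²+(y − 158.2)²) = 338.26 ≈ 338.26 km. ✓

x ≈ 146.4 km, y ≈ -133.6 km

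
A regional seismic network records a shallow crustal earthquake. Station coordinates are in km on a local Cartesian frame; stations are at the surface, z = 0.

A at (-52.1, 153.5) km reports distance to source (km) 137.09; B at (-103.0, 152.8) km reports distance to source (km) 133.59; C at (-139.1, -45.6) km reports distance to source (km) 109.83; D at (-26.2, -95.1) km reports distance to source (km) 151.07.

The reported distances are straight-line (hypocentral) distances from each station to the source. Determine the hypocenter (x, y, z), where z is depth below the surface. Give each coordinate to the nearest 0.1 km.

Each station gives a sphere (x−x_i)² + (y−y_i)² + z² = d_i² (stations at z=0).
Subtracting the A sphere from B and C: z² cancels, leaving linear equations in x and y:
-101.8 x − 1.4 y = 8627.56
-174.0 x − 398.2 y = 1882.55
Solving: x ≈ -85.197, y ≈ 32.501 km (keep extra digits for the depth step; rounded: -85.2, 32.5).
Then from the A sphere: z² = 137.09² − (x + 52.1)² − (y − 153.5)² with x = -85.197, y = 32.501, so z ≈ 55.295 ≈ 55.3 km.

x ≈ -85.2 km, y ≈ 32.5 km, depth ≈ 55.3 km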